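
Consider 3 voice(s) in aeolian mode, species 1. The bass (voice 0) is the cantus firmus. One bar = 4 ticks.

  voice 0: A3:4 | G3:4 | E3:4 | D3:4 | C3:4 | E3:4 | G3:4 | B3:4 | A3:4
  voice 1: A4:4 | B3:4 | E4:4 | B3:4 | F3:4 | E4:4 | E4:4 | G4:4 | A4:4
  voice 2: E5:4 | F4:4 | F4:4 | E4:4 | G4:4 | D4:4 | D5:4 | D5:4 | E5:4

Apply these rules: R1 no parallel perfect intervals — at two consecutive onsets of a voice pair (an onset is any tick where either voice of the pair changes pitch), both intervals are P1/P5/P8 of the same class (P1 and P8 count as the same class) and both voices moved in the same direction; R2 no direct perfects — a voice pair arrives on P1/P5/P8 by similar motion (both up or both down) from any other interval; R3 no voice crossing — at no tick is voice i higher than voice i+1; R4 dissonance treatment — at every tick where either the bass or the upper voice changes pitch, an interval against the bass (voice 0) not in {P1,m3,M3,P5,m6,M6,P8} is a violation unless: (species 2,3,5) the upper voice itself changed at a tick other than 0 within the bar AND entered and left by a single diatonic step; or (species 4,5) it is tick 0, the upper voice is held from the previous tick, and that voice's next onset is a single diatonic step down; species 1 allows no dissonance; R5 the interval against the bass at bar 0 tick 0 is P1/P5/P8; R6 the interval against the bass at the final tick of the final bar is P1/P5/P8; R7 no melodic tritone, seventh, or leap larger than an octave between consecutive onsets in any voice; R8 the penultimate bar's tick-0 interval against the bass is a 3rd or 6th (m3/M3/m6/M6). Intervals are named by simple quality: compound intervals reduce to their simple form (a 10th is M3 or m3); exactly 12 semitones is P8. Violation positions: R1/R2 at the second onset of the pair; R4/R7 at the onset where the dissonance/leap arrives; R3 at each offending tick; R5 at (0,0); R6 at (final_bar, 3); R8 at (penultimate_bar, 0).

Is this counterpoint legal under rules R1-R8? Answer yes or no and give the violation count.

No (16 violations)

bar 0: v0=A3 v1=A4 v2=E5 (P5)
bar 1: v0=G3 v1=B3 v2=F4 (m7)
bar 2: v0=E3 v1=E4 v2=F4 (m2)
bar 3: v0=D3 v1=B3 v2=E4 (M2)
bar 4: v0=C3 v1=F3 v2=G4 (P5)
bar 5: v0=E3 v1=E4 v2=D4 (m7)
bar 6: v0=G3 v1=E4 v2=D5 (P5)
bar 7: v0=B3 v1=G4 v2=D5 (m3)
bar 8: v0=A3 v1=A4 v2=E5 (P5)
  R4 @ bar1.0: G3/F4 m7 untreated
  R7 @ bar1.0: A4->B3 leap 10st
  R7 @ bar1.0: E5->F4 leap 11st
  R4 @ bar2.0: E3/F4 m2 untreated
  R4 @ bar3.0: D3/E4 M2 untreated
  R4 @ bar4.0: C3/F3 P4 untreated
  R7 @ bar4.0: B3->F3 leap 6st
  R2 @ bar5.0: C3/F3 P4 -> E3/E4 P8 similar
  R3 @ bar5.0: E4 above D4
  R4 @ bar5.0: E3/D4 m7 untreated
  R7 @ bar5.0: F3->E4 leap 11st
  R3 @ bar5.1: E4 above D4
  R3 @ bar5.2: E4 above D4
  R3 @ bar5.3: E4 above D4
  R2 @ bar6.0: E3/D4 m7 -> G3/D5 P5 similar
  R1 @ bar8.0: G4/D5 P5 -> A4/E5 P5 similar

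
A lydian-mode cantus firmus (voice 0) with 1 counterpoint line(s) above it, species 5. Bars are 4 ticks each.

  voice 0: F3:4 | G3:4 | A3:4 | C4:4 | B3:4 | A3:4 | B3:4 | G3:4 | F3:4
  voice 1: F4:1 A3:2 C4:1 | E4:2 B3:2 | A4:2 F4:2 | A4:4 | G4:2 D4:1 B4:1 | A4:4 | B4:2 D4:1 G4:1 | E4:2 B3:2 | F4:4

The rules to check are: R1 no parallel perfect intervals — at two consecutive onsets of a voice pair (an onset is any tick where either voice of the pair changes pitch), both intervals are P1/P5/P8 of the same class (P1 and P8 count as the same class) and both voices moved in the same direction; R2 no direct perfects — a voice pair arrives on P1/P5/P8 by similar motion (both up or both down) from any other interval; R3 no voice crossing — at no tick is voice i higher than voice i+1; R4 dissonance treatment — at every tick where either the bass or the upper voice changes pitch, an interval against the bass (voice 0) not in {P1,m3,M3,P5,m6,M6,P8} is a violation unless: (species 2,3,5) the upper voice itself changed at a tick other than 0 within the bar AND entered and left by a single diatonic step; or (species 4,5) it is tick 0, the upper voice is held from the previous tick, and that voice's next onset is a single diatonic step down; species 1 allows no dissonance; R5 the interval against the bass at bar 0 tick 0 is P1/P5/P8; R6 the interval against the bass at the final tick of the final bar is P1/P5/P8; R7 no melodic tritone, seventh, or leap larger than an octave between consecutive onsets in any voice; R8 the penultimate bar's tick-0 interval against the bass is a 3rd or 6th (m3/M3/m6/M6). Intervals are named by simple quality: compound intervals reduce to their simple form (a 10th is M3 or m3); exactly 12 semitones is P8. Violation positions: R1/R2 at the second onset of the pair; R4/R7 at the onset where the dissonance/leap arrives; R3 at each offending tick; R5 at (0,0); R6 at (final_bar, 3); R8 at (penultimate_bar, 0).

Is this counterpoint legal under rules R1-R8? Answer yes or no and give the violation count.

No (5 violations)

bar 0: v0=F3 v1=F4 (P8)
bar 1: v0=G3 v1=E4 (M6)
bar 2: v0=A3 v1=A4 (P8)
bar 3: v0=C4 v1=A4 (M6)
bar 4: v0=B3 v1=G4 (m6)
bar 5: v0=A3 v1=A4 (P8)
bar 6: v0=B3 v1=B4 (P8)
bar 7: v0=G3 v1=E4 (M6)
bar 8: v0=F3 v1=F4 (P8)
  R2 @ bar2.0: G3/B3 M3 -> A3/A4 P8 similar
  R7 @ bar2.0: B3->A4 leap 10st
  R1 @ bar5.0: B3/B4 P8 -> A3/A4 P8 similar
  R1 @ bar6.0: A3/A4 P8 -> B3/B4 P8 similar
  R7 @ bar8.0: B3->F4 leap 6st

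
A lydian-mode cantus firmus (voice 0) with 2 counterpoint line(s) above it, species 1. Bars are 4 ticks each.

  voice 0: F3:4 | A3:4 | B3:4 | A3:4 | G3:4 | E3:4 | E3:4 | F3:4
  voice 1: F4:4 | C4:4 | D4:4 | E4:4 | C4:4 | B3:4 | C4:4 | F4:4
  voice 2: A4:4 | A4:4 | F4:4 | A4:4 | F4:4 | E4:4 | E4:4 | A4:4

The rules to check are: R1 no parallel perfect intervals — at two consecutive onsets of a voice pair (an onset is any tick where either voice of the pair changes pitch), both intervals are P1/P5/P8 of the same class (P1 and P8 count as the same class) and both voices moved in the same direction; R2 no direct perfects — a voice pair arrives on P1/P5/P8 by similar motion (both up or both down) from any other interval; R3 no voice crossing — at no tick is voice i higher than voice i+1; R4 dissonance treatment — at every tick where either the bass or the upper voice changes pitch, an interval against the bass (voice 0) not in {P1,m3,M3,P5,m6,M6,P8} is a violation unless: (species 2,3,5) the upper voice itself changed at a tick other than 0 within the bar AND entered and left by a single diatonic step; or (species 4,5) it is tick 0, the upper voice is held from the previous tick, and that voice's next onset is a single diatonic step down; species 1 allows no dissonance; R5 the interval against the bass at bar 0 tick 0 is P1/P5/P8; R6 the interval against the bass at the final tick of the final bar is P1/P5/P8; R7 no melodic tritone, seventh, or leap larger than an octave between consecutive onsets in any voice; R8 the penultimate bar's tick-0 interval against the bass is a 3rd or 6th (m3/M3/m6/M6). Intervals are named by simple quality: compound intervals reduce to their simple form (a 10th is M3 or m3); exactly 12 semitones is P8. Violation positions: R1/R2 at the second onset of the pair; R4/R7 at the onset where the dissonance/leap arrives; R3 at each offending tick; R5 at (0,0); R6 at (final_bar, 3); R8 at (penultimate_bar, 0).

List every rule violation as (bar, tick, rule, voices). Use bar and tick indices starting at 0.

bar 0: v0=F3 v1=F4 v2=A4 downbeat M3
bar 1: v0=A3 v1=C4 v2=A4 downbeat P8
bar 2: v0=B3 v1=D4 v2=F4 downbeat TT
bar 3: v0=A3 v1=E4 v2=A4 downbeat P8
bar 4: v0=G3 v1=C4 v2=F4 downbeat m7
bar 5: v0=E3 v1=B3 v2=E4 downbeat P8
bar 6: v0=E3 v1=C4 v2=E4 downbeat P8
bar 7: v0=F3 v1=F4 v2=A4 downbeat M3
  -> R5 @ bar 0 tick 0 v(0, 2): opens on M3
  -> R4 @ bar 2 tick 0 v(0, 2): B3/F4 TT untreated
  -> R4 @ bar 4 tick 0 v(0, 1): G3/C4 P4 untreated
  -> R4 @ bar 4 tick 0 v(0, 2): G3/F4 m7 untreated
  -> R2 @ bar 5 tick 0 v(0, 1): G3/C4 P4 -> E3/B3 P5 similar
  -> R2 @ bar 5 tick 0 v(0, 2): G3/F4 m7 -> E3/E4 P8 similar
  -> R8 @ bar 6 tick 0 v(0, 2): penult P8 not 3rd/6th
  -> R2 @ bar 7 tick 0 v(0, 1): E3/C4 m6 -> F3/F4 P8 similar
  -> R6 @ bar 7 tick 3 v(0, 2): closes on M3

(0, 0, R5, (0, 2))
(2, 0, R4, (0, 2))
(4, 0, R4, (0, 1))
(4, 0, R4, (0, 2))
(5, 0, R2, (0, 1))
(5, 0, R2, (0, 2))
(6, 0, R8, (0, 2))
(7, 0, R2, (0, 1))
(7, 3, R6, (0, 2))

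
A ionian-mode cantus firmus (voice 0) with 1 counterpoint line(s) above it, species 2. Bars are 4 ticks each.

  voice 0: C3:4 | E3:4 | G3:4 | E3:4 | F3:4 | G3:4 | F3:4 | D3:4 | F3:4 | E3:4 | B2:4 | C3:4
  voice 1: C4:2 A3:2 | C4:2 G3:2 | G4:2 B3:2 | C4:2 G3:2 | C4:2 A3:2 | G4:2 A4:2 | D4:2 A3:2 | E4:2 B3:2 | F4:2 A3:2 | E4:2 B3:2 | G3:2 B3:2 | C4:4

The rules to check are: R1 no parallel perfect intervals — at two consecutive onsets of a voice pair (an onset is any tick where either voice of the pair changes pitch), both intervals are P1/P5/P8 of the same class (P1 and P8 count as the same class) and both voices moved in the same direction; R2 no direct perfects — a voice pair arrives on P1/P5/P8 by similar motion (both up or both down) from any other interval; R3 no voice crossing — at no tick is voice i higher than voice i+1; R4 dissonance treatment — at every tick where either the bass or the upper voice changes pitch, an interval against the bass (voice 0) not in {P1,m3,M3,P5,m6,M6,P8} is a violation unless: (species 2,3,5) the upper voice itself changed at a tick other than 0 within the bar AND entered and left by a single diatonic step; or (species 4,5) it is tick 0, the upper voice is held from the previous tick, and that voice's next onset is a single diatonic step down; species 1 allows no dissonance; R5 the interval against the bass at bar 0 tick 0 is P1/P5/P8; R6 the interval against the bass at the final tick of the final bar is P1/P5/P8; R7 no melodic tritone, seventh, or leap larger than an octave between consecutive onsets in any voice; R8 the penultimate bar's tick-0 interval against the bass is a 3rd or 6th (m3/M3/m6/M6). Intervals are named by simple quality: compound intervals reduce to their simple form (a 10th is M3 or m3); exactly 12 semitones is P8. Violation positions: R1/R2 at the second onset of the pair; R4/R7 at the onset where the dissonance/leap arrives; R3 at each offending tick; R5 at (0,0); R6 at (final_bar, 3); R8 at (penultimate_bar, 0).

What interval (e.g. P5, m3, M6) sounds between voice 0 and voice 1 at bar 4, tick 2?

M3

voice 0=F3 voice 1=A3 -> M3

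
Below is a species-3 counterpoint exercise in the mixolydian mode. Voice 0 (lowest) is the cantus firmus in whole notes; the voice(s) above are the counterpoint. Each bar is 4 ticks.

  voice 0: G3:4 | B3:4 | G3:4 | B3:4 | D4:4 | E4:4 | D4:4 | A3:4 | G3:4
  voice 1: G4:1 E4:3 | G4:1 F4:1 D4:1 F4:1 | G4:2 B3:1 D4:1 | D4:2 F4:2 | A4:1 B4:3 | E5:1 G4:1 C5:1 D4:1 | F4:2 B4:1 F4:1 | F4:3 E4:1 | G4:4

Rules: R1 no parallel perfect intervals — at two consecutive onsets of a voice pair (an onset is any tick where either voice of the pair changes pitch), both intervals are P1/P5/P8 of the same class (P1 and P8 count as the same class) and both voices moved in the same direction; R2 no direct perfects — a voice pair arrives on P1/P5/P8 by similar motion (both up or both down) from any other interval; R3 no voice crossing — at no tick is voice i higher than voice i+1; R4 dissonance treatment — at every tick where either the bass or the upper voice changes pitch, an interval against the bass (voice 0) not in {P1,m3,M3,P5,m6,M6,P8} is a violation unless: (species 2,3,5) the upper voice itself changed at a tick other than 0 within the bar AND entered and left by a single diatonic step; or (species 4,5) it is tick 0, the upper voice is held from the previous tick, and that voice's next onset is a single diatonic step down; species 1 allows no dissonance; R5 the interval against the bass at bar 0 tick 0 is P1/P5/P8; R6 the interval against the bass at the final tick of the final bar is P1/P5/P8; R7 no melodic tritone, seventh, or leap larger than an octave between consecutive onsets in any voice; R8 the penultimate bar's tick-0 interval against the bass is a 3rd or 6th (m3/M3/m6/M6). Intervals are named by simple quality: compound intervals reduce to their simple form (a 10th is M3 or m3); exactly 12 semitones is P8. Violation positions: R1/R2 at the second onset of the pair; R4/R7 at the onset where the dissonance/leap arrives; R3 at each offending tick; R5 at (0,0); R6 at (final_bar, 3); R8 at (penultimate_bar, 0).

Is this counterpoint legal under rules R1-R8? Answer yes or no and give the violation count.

No (10 violations)

bar 0: v0=G3 v1=G4 (P8)
bar 1: v0=B3 v1=G4 (m6)
bar 2: v0=G3 v1=G4 (P8)
bar 3: v0=B3 v1=D4 (m3)
bar 4: v0=D4 v1=A4 (P5)
bar 5: v0=E4 v1=E5 (P8)
bar 6: v0=D4 v1=F4 (m3)
bar 7: v0=A3 v1=F4 (m6)
bar 8: v0=G3 v1=G4 (P8)
  R4 @ bar1.1: B3/F4 TT untreated
  R4 @ bar1.3: B3/F4 TT untreated
  R4 @ bar3.2: B3/F4 TT untreated
  R2 @ bar4.0: B3/F4 TT -> D4/A4 P5 similar
  R2 @ bar5.0: D4/B4 M6 -> E4/E5 P8 similar
  R3 @ bar5.3: E4 above D4
  R4 @ bar5.3: E4/D4 M2 untreated
  R7 @ bar5.3: C5->D4 leap 10st
  R7 @ bar6.2: F4->B4 leap 6st
  R7 @ bar6.3: B4->F4 leap 6st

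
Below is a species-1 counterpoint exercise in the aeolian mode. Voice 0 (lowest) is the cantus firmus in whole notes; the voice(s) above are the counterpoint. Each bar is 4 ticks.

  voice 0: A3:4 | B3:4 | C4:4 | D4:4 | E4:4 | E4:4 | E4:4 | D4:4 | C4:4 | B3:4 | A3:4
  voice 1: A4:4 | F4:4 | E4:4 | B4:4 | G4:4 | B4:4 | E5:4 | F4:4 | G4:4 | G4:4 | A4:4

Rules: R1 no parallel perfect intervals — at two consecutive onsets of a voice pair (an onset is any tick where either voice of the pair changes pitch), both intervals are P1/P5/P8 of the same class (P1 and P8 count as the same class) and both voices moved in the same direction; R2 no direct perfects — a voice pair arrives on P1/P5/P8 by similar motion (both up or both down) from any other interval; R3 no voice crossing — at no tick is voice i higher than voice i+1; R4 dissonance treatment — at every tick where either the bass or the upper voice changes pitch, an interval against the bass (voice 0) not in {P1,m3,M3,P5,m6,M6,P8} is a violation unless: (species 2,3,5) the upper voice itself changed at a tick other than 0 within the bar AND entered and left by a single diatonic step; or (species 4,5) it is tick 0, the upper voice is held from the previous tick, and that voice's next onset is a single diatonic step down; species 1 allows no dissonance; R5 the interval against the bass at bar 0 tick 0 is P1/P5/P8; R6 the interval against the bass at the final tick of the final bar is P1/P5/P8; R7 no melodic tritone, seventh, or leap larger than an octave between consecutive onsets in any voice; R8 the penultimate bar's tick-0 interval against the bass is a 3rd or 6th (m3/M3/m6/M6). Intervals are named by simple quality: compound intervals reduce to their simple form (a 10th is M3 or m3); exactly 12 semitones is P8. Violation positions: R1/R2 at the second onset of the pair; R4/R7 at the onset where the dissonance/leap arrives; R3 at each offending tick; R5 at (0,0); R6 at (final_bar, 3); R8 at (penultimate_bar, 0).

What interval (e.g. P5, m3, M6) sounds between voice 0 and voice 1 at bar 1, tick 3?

voice 0=B3 voice 1=F4 -> TT

TT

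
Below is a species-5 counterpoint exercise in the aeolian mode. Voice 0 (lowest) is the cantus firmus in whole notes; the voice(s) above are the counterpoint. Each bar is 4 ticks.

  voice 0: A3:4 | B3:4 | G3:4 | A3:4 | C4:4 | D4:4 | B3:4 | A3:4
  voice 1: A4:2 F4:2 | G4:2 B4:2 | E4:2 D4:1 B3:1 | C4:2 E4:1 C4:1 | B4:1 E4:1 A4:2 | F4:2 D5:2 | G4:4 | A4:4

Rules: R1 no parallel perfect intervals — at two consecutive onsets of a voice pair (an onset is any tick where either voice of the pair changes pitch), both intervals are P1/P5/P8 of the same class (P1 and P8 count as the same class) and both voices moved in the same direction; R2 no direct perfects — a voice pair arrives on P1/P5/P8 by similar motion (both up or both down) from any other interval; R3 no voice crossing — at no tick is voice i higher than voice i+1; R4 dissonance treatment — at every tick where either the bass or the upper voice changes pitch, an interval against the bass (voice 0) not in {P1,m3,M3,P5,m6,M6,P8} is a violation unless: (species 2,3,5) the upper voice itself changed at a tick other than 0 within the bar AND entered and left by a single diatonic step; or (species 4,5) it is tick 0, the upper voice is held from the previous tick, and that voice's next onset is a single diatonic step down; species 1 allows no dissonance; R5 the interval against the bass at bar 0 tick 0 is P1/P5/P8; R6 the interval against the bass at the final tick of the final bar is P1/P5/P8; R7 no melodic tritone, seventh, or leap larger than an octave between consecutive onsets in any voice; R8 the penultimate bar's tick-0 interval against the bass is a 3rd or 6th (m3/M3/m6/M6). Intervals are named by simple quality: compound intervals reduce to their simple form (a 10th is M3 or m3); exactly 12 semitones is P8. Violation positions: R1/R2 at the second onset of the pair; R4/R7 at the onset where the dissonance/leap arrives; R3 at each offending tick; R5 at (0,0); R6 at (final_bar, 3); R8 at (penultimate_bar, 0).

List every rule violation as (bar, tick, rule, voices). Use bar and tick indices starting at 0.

(4, 0, R4, (0, 1))
(4, 0, R7, (1,))

bar 0: v0=A3 v1=A4 downbeat P8
bar 1: v0=B3 v1=G4 downbeat m6
bar 2: v0=G3 v1=E4 downbeat M6
bar 3: v0=A3 v1=C4 downbeat m3
bar 4: v0=C4 v1=B4 downbeat M7
bar 5: v0=D4 v1=F4 downbeat m3
bar 6: v0=B3 v1=G4 downbeat m6
bar 7: v0=A3 v1=A4 downbeat P8
  -> R4 @ bar 4 tick 0 v(0, 1): C4/B4 M7 untreated
  -> R7 @ bar 4 tick 0 v(1,): C4->B4 leap 11st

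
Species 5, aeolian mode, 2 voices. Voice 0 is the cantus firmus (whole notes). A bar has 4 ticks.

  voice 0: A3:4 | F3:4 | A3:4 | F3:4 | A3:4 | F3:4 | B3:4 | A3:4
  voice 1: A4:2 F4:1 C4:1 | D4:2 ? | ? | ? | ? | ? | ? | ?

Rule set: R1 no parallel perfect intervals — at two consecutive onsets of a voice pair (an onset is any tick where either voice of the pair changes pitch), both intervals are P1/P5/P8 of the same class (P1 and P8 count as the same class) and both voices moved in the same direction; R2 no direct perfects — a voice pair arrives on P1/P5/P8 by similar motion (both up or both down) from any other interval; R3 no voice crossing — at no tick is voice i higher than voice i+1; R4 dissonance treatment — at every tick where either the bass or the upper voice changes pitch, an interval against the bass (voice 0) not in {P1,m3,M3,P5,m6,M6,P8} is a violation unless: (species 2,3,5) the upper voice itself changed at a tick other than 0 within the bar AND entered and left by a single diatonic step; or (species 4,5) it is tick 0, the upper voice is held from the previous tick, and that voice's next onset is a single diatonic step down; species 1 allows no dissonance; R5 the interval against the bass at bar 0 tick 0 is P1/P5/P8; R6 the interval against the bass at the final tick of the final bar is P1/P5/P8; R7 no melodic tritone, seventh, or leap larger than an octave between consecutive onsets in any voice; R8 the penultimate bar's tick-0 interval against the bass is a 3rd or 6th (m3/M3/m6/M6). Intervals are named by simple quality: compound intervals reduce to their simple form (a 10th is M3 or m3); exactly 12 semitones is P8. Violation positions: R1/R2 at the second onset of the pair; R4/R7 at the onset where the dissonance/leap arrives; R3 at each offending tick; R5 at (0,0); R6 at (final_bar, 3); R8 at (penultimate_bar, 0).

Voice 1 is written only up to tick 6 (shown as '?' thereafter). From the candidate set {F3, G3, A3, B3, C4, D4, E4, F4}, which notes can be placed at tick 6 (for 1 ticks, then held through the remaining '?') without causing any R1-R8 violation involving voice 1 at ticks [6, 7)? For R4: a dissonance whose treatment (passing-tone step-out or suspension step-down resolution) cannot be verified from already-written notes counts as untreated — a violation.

F3: legal
G3: violates R4
A3: legal
B3: violates R4
C4: legal
D4: legal
E4: violates R4
F4: legal

{A3, C4, D4, F3, F4}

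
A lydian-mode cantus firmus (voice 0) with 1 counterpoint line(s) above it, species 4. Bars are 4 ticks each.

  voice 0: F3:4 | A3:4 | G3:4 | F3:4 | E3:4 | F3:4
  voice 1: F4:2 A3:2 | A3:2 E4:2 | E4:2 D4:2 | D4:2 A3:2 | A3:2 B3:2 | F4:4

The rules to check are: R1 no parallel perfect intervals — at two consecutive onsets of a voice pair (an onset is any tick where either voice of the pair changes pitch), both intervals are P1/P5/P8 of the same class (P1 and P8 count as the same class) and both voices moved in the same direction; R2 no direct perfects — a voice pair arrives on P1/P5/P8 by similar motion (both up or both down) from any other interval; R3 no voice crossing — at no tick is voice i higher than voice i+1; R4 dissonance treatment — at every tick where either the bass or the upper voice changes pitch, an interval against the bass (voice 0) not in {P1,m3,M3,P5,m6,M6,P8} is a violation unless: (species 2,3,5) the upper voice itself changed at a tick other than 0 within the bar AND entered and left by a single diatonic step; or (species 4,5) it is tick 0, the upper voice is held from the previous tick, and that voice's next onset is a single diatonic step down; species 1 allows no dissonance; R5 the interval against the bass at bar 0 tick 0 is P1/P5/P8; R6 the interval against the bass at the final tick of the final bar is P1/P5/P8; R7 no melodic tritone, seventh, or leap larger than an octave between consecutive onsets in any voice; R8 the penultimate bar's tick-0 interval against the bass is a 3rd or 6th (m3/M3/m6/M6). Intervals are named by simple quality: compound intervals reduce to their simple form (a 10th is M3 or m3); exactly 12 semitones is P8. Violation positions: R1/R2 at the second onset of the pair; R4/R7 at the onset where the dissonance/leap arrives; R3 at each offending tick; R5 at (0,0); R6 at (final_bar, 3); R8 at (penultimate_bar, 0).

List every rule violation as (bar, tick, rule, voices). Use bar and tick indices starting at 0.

bar 0: v0=F3 v1=F4 downbeat P8
bar 1: v0=A3 v1=A3 downbeat P1
bar 2: v0=G3 v1=E4 downbeat M6
bar 3: v0=F3 v1=D4 downbeat M6
bar 4: v0=E3 v1=A3 downbeat P4
bar 5: v0=F3 v1=F4 downbeat P8
  -> R4 @ bar 4 tick 0 v(0, 1): E3/A3 P4 untreated
  -> R8 @ bar 4 tick 0 v(0, 1): penult P4 not 3rd/6th
  -> R2 @ bar 5 tick 0 v(0, 1): E3/B3 P5 -> F3/F4 P8 similar
  -> R7 @ bar 5 tick 0 v(1,): B3->F4 leap 6st

(4, 0, R4, (0, 1))
(4, 0, R8, (0, 1))
(5, 0, R2, (0, 1))
(5, 0, R7, (1,))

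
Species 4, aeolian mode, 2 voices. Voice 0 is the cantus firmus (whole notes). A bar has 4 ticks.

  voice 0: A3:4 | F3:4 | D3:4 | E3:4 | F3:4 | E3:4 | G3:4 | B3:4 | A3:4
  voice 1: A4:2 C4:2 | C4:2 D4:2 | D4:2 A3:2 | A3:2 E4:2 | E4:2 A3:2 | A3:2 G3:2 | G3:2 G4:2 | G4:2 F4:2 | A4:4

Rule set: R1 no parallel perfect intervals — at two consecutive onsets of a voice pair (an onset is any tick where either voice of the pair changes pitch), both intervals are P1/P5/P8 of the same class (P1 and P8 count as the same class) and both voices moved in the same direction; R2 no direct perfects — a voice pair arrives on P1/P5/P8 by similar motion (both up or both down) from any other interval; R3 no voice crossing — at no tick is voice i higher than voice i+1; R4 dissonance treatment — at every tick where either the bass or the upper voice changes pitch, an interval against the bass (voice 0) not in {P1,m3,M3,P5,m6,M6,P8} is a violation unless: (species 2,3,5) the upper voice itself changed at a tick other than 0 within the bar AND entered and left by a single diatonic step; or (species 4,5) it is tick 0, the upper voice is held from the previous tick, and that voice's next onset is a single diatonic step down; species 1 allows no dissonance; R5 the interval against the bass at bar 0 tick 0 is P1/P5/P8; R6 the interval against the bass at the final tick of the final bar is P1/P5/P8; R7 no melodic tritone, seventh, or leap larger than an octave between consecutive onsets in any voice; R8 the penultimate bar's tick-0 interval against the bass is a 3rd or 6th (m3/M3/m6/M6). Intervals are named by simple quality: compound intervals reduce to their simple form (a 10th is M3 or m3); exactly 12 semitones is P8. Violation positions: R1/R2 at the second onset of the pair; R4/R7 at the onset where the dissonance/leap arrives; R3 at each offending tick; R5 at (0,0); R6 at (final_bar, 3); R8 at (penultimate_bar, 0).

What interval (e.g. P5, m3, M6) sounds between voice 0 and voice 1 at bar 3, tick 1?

voice 0=E3 voice 1=A3 -> P4

P4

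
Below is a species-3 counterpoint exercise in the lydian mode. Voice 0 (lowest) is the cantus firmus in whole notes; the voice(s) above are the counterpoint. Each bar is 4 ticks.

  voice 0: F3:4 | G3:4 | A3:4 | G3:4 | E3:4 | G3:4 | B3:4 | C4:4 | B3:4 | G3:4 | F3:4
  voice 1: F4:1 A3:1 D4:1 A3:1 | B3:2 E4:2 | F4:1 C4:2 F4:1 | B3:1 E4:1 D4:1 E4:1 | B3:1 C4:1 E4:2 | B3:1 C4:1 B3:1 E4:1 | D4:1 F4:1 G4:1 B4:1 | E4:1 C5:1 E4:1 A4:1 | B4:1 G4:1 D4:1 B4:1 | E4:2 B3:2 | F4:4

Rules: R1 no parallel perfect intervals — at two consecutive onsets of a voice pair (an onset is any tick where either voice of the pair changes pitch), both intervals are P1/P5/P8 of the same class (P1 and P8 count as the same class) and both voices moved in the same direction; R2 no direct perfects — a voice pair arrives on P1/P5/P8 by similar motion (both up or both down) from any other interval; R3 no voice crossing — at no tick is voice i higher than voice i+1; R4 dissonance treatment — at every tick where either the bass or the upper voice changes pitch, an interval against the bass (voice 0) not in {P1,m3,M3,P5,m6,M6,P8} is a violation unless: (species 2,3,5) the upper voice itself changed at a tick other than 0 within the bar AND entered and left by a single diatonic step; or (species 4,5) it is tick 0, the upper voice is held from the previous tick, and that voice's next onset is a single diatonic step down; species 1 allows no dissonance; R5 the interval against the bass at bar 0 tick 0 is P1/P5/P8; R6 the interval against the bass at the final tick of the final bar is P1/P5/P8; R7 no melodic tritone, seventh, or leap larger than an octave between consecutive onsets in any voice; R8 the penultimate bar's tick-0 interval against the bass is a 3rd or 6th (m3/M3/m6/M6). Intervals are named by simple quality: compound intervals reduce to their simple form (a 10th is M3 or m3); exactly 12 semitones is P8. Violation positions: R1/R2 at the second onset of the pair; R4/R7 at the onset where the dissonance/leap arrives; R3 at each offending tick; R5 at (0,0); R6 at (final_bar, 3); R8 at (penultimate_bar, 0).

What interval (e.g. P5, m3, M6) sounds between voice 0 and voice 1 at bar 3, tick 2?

P5

voice 0=G3 voice 1=D4 -> P5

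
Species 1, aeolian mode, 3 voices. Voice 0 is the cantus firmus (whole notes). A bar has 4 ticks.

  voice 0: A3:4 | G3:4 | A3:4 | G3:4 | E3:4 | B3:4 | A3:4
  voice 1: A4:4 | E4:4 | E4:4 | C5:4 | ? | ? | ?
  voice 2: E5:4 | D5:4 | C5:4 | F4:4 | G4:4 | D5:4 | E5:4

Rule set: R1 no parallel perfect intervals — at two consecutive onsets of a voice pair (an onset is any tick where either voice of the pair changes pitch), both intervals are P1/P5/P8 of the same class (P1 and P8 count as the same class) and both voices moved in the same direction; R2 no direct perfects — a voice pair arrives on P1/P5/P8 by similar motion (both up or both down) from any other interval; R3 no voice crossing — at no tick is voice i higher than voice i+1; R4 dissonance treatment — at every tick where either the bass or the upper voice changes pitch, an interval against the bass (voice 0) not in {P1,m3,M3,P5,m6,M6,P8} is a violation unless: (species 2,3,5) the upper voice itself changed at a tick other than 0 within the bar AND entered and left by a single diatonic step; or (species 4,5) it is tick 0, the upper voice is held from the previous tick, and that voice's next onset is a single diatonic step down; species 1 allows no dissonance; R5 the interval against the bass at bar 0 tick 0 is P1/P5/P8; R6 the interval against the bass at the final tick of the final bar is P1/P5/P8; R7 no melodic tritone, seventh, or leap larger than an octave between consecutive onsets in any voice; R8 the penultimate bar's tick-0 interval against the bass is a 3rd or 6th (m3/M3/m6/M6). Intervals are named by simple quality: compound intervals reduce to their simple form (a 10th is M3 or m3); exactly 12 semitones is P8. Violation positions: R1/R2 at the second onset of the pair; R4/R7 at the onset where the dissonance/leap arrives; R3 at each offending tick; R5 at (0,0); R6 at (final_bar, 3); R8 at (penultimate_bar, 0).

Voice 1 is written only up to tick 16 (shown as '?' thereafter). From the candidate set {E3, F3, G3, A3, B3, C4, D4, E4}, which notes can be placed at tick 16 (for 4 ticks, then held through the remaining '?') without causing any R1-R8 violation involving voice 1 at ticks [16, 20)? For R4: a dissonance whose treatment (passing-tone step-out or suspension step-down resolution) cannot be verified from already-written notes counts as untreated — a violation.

E3: violates R2,R7
F3: violates R4,R7
G3: violates R7
A3: violates R4,R7
B3: violates R2,R7
C4: legal
D4: violates R4,R7
E4: violates R2

{C4}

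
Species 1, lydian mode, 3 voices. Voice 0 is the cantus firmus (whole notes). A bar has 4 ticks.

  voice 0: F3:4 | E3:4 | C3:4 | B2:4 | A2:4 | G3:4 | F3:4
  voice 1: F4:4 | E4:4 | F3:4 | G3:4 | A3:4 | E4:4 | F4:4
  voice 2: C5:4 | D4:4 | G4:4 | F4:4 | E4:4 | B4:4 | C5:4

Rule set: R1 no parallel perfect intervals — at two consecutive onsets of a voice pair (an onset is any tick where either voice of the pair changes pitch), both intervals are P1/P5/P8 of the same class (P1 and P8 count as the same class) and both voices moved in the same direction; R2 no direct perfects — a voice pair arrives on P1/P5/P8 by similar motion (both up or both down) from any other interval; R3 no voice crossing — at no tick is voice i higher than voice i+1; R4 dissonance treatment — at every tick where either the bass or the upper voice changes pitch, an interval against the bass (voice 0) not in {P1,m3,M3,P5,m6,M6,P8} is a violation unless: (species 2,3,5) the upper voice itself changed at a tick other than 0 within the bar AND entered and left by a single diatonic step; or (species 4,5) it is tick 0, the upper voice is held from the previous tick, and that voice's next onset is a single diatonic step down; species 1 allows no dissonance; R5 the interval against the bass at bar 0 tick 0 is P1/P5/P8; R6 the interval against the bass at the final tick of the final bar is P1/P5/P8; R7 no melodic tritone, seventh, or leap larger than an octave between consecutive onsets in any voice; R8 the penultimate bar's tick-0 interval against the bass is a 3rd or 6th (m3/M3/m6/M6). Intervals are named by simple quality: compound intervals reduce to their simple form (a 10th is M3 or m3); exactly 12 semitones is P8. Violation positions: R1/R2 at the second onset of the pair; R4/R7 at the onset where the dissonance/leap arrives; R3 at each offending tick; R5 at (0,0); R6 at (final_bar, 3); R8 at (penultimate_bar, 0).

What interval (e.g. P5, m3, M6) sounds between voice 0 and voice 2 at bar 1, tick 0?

voice 0=E3 voice 2=D4 -> m7

m7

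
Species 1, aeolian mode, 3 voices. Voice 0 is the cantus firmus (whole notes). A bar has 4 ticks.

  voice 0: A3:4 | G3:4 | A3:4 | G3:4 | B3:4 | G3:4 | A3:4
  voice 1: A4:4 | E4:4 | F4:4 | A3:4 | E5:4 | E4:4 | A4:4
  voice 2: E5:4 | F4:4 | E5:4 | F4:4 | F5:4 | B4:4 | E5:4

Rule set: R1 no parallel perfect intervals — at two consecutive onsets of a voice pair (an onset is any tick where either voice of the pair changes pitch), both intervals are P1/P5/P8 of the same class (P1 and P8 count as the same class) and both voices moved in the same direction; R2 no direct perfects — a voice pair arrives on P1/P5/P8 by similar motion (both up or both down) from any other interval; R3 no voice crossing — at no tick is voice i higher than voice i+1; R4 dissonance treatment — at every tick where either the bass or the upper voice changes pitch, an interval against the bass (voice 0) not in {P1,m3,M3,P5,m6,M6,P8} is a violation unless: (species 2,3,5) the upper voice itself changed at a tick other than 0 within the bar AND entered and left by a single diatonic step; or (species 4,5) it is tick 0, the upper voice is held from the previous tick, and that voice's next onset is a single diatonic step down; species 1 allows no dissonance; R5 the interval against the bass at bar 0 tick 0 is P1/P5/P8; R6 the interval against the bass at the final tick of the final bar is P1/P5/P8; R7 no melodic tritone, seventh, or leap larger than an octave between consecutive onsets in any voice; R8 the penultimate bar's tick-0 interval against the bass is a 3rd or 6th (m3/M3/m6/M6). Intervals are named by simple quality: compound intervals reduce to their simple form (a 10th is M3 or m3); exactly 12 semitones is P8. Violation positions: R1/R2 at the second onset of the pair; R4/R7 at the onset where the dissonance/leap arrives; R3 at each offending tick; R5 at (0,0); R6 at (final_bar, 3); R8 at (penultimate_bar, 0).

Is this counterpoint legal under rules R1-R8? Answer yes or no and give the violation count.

bar 0: v0=A3 v1=A4 v2=E5 (P5)
bar 1: v0=G3 v1=E4 v2=F4 (m7)
bar 2: v0=A3 v1=F4 v2=E5 (P5)
bar 3: v0=G3 v1=A3 v2=F4 (m7)
bar 4: v0=B3 v1=E5 v2=F5 (TT)
bar 5: v0=G3 v1=E4 v2=B4 (M3)
bar 6: v0=A3 v1=A4 v2=E5 (P5)
  R4 @ bar1.0: G3/F4 m7 untreated
  R7 @ bar1.0: E5->F4 leap 11st
  R2 @ bar2.0: G3/F4 m7 -> A3/E5 P5 similar
  R7 @ bar2.0: F4->E5 leap 11st
  R4 @ bar3.0: G3/A3 M2 untreated
  R4 @ bar3.0: G3/F4 m7 untreated
  R7 @ bar3.0: E5->F4 leap 11st
  R4 @ bar4.0: B3/E5 P4 untreated
  R4 @ bar4.0: B3/F5 TT untreated
  R7 @ bar4.0: A3->E5 leap 19st
  R2 @ bar5.0: E5/F5 m2 -> E4/B4 P5 similar
  R7 @ bar5.0: F5->B4 leap 6st
  R1 @ bar6.0: E4/B4 P5 -> A4/E5 P5 similar
  R2 @ bar6.0: G3/E4 M6 -> A3/A4 P8 similar
  R2 @ bar6.0: G3/B4 M3 -> A3/E5 P5 similar

No (15 violations)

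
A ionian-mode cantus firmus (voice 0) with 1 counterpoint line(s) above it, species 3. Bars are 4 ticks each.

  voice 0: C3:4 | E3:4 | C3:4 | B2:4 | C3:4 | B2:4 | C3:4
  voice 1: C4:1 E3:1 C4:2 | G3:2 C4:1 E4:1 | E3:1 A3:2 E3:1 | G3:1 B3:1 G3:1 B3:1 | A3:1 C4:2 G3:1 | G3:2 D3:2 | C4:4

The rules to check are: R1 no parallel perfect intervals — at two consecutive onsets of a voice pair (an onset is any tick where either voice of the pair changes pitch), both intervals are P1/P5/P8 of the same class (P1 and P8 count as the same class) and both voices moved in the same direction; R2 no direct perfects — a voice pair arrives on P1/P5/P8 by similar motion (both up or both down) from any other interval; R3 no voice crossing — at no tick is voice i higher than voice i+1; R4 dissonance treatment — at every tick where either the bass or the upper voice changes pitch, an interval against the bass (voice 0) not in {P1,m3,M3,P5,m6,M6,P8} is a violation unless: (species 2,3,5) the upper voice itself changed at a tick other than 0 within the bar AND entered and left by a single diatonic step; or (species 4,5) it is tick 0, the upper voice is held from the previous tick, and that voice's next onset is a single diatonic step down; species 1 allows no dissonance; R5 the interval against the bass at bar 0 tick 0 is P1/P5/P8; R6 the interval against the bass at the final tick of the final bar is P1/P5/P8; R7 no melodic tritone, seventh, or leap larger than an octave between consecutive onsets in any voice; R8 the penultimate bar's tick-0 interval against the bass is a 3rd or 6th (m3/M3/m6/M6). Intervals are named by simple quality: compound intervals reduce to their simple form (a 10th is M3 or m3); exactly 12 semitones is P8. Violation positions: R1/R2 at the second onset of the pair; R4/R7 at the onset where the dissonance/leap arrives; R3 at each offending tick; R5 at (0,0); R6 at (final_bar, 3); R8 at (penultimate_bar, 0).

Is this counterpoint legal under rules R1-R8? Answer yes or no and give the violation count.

No (2 violations)

bar 0: v0=C3 v1=C4 (P8)
bar 1: v0=E3 v1=G3 (m3)
bar 2: v0=C3 v1=E3 (M3)
bar 3: v0=B2 v1=G3 (m6)
bar 4: v0=C3 v1=A3 (M6)
bar 5: v0=B2 v1=G3 (m6)
bar 6: v0=C3 v1=C4 (P8)
  R2 @ bar6.0: B2/D3 m3 -> C3/C4 P8 similar
  R7 @ bar6.0: D3->C4 leap 10st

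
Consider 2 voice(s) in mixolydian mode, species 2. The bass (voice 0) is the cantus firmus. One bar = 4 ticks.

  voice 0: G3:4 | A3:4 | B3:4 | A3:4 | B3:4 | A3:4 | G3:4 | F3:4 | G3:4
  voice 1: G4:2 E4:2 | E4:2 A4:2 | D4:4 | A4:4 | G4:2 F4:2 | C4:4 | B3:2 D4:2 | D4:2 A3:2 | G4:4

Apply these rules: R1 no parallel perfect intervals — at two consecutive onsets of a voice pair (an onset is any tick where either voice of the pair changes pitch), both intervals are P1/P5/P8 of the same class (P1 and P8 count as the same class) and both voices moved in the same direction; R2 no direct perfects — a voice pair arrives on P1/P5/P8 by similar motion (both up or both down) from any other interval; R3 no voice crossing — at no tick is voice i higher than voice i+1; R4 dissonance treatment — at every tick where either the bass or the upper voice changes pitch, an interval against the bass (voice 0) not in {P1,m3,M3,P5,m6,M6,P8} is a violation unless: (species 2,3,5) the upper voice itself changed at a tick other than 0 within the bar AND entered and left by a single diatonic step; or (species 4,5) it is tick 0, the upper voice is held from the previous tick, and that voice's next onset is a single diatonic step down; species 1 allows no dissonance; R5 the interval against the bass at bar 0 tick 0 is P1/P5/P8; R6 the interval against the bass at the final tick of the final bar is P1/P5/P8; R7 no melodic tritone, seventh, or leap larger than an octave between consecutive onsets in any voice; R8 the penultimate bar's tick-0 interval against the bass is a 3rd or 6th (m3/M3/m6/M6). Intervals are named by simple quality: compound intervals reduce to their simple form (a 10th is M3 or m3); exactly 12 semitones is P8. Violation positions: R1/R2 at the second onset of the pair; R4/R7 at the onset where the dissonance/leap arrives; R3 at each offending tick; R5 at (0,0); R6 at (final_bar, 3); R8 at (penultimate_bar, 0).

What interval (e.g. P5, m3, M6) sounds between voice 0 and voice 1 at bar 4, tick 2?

TT

voice 0=B3 voice 1=F4 -> TT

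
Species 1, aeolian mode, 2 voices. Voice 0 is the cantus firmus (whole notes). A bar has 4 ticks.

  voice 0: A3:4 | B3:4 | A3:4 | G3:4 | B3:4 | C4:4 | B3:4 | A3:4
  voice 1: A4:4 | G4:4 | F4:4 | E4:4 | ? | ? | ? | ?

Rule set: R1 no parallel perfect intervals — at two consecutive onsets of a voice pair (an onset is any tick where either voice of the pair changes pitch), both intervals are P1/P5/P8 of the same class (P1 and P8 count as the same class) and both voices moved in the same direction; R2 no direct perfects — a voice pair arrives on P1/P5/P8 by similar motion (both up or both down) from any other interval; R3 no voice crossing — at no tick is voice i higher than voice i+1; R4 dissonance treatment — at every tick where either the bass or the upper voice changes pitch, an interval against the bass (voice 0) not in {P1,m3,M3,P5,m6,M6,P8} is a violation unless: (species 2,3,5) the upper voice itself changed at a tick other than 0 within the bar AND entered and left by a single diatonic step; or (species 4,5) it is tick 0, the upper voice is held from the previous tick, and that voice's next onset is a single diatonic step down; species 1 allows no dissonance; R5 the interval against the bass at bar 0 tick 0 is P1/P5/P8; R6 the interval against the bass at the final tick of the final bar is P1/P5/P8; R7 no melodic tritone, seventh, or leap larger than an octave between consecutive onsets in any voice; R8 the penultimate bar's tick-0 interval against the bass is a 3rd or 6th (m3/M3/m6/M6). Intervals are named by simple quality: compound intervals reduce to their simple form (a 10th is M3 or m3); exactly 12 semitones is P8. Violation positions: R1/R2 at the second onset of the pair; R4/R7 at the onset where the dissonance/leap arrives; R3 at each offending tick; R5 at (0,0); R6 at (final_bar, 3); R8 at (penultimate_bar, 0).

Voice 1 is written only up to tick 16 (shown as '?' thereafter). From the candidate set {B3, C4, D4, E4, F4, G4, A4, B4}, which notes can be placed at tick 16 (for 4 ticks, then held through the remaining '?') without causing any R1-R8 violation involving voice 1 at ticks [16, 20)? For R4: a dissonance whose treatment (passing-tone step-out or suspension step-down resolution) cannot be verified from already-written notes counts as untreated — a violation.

{B3, D4, G4}

B3: legal
C4: violates R4
D4: legal
E4: violates R4
F4: violates R4
G4: legal
A4: violates R4
B4: violates R2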